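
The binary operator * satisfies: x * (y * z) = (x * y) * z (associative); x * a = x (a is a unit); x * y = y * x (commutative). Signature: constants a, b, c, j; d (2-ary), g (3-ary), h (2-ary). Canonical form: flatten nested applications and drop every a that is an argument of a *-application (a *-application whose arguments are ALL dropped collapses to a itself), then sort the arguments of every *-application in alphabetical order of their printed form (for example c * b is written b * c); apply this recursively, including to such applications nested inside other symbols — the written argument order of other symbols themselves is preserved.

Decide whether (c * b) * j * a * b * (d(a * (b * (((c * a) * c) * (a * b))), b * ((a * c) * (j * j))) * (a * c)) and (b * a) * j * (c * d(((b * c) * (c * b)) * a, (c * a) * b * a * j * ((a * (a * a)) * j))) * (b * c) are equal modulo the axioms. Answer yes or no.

Left:  (c * b) * j * a * b * (d(a * (b * (((c * a) * c) * (a * b))), b * ((a * c) * (j * j))) * (a * c))
  Un-nest:  c * b * j * a * b * d(a * (b * (((c * a) * c) * (a * b))), b * ((a * c) * (j * j))) * a * c
  Inside:  d(a * (b * (((c * a) * c) * (a * b))), b * ((a * c) * (j * j)))  →  d(b * b * c * c, b * c * j * j)
  Unit:  drop a (×2)
  Order the arguments:  b * b * c * c * d(b * b * c * c, b * c * j * j) * j
Right:  (b * a) * j * (c * d(((b * c) * (c * b)) * a, (c * a) * b * a * j * ((a * (a * a)) * j))) * (b * c)
  Flatten:  b * a * j * c * d(((b * c) * (c * b)) * a, (c * a) * b * a * j * ((a * (a * a)) * j)) * b * c
  Inside:  d(((b * c) * (c * b)) * a, (c * a) * b * a * j * ((a * (a * a)) * j))  →  d(b * b * c * c, b * c * j * j)
  Unit:  drop a
  Sort:  b * b * c * c * d(b * b * c * c, b * c * j * j) * j

Answer: yes — both canonical forms are b * b * c * c * d(b * b * c * c, b * c * j * j) * j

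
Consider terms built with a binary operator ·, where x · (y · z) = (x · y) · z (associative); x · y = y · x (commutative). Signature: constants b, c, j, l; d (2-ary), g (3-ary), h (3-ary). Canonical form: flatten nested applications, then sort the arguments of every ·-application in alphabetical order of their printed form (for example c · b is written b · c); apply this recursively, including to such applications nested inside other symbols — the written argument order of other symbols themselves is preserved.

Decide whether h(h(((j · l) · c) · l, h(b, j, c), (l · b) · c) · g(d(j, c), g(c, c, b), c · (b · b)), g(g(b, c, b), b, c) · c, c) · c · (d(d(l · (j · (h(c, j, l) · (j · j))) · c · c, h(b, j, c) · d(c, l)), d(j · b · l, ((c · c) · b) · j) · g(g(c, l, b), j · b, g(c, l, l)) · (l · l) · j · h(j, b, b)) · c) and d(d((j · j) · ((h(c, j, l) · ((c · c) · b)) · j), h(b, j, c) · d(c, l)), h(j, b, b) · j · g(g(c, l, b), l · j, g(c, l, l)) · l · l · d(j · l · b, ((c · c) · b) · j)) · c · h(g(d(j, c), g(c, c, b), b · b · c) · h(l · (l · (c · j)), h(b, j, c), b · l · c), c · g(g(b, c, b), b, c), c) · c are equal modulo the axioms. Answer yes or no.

Left:  h(h(((j · l) · c) · l, h(b, j, c), (l · b) · c) · g(d(j, c), g(c, c, b), c · (b · b)), g(g(b, c, b), b, c) · c, c) · c · (d(d(l · (j · (h(c, j, l) · (j · j))) · c · c, h(b, j, c) · d(c, l)), d(j · b · l, ((c · c) · b) · j) · g(g(c, l, b), j · b, g(c, l, l)) · (l · l) · j · h(j, b, b)) · c)
  Un-nest:  h(h(((j · l) · c) · l, h(b, j, c), (l · b) · c) · g(d(j, c), g(c, c, b), c · (b · b)), g(g(b, c, b), b, c) · c, c) · c · d(d(l · (j · (h(c, j, l) · (j · j))) · c · c, h(b, j, c) · d(c, l)), d(j · b · l, ((c · c) · b) · j) · g(g(c, l, b), j · b, g(c, l, l)) · (l · l) · j · h(j, b, b)) · c
  Simplify inside:  h(h(((j · l) · c) · l, h(b, j, c), (l · b) · c) · g(d(j, c), g(c, c, b), c · (b · b)), g(g(b, c, b), b, c) · c, c)  →  h(g(d(j, c), g(c, c, b), b · b · c) · h(c · j · l · l, h(b, j, c), b · c · l), c · g(g(b, c, b), b, c), c)
  Inside:  d(d(l · (j · (h(c, j, l) · (j · j))) · c · c, h(b, j, c) · d(c, l)), d(j · b · l, ((c · c) · b) · j) · g(g(c, l, b), j · b, g(c, l, l)) · (l · l) · j · h(j, b, b))  →  d(d(c · c · h(c, j, l) · j · j · j · l, d(c, l) · h(b, j, c)), d(b · j · l, b · c · c · j) · g(g(c, l, b), b · j, g(c, l, l)) · h(j, b, b) · j · l · l)
  Order the arguments:  c · c · d(d(c · c · h(c, j, l) · j · j · j · l, d(c, l) · h(b, j, c)), d(b · j · l, b · c · c · j) · g(g(c, l, b), b · j, g(c, l, l)) · h(j, b, b) · j · l · l) · h(g(d(j, c), g(c, c, b), b · b · c) · h(c · j · l · l, h(b, j, c), b · c · l), c · g(g(b, c, b), b, c), c)
Right:  d(d((j · j) · ((h(c, j, l) · ((c · c) · b)) · j), h(b, j, c) · d(c, l)), h(j, b, b) · j · g(g(c, l, b), l · j, g(c, l, l)) · l · l · d(j · l · b, ((c · c) · b) · j)) · c · h(g(d(j, c), g(c, c, b), b · b · c) · h(l · (l · (c · j)), h(b, j, c), b · l · c), c · g(g(b, c, b), b, c), c) · c
  Inside:  d(d((j · j) · ((h(c, j, l) · ((c · c) · b)) · j), h(b, j, c) · d(c, l)), h(j, b, b) · j · g(g(c, l, b), l · j, g(c, l, l)) · l · l · d(j · l · b, ((c · c) · b) · j))  →  d(d(b · c · c · h(c, j, l) · j · j · j, d(c, l) · h(b, j, c)), d(b · j · l, b · c · c · j) · g(g(c, l, b), j · l, g(c, l, l)) · h(j, b, b) · j · l · l)
  Inside:  h(g(d(j, c), g(c, c, b), b · b · c) · h(l · (l · (c · j)), h(b, j, c), b · l · c), c · g(g(b, c, b), b, c), c)  →  h(g(d(j, c), g(c, c, b), b · b · c) · h(c · j · l · l, h(b, j, c), b · c · l), c · g(g(b, c, b), b, c), c)
  Order the arguments:  c · c · d(d(b · c · c · h(c, j, l) · j · j · j, d(c, l) · h(b, j, c)), d(b · j · l, b · c · c · j) · g(g(c, l, b), j · l, g(c, l, l)) · h(j, b, b) · j · l · l) · h(g(d(j, c), g(c, c, b), b · b · c) · h(c · j · l · l, h(b, j, c), b · c · l), c · g(g(b, c, b), b, c), c)

Answer: no — c · c · d(d(c · c · h(c, j, l) · j · j · j · l, d(c, l) · h(b, j, c)), d(b · j · l, b · c · c · j) · g(g(c, l, b), b · j, g(c, l, l)) · h(j, b, b) · j · l · l) · h(g(d(j, c), g(c, c, b), b · b · c) · h(c · j · l · l, h(b, j, c), b · c · l), c · g(g(b, c, b), b, c), c) vs c · c · d(d(b · c · c · h(c, j, l) · j · j · j, d(c, l) · h(b, j, c)), d(b · j · l, b · c · c · j) · g(g(c, l, b), j · l, g(c, l, l)) · h(j, b, b) · j · l · l) · h(g(d(j, c), g(c, c, b), b · b · c) · h(c · j · l · l, h(b, j, c), b · c · l), c · g(g(b, c, b), b, c), c)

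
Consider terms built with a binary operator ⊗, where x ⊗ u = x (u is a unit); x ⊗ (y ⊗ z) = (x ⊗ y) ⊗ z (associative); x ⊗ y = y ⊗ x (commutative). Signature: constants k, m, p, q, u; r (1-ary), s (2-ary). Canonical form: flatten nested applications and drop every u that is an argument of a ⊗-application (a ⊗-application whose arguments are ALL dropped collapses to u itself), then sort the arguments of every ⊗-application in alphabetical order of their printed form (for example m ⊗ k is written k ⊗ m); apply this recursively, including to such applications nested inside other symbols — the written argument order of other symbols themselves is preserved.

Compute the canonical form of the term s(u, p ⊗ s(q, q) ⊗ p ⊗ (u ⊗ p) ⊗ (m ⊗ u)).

Work inside:  p ⊗ s(q, q) ⊗ p ⊗ (u ⊗ p) ⊗ (m ⊗ u)
Un-nest:  p ⊗ s(q, q) ⊗ p ⊗ u ⊗ p ⊗ m ⊗ u
Unit:  drop u (×2)
Sort:  m ⊗ p ⊗ p ⊗ p ⊗ s(q, q)
Reassemble:  s(u, m ⊗ p ⊗ p ⊗ p ⊗ s(q, q))

Answer: s(u, m ⊗ p ⊗ p ⊗ p ⊗ s(q, q))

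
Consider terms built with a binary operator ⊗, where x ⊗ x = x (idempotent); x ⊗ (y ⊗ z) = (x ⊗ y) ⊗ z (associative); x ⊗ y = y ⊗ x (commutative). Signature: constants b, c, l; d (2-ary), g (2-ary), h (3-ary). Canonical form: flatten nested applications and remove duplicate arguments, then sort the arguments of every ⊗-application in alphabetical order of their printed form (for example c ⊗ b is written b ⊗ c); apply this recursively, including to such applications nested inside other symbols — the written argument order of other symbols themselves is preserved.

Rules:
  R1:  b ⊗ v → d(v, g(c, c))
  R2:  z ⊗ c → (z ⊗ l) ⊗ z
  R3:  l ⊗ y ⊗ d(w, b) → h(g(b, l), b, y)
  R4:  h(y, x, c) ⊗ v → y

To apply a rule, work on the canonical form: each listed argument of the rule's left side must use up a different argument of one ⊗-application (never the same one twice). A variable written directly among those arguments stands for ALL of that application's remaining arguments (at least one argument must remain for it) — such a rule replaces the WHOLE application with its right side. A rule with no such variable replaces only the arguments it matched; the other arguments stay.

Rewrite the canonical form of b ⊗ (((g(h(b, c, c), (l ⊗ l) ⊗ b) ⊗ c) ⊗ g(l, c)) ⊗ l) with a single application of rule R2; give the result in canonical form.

Canonical form:  b ⊗ c ⊗ g(h(b, c, c), b ⊗ l) ⊗ g(l, c) ⊗ l
Match R2:  consume c;  z := b ⊗ g(h(b, c, c), b ⊗ l) ⊗ g(l, c) ⊗ l
The extension variable absorbs all remaining arguments, so the whole application is rewritten.
New term:  b ⊗ g(h(b, c, c), b ⊗ l) ⊗ g(l, c) ⊗ l

Answer: b ⊗ g(h(b, c, c), b ⊗ l) ⊗ g(l, c) ⊗ l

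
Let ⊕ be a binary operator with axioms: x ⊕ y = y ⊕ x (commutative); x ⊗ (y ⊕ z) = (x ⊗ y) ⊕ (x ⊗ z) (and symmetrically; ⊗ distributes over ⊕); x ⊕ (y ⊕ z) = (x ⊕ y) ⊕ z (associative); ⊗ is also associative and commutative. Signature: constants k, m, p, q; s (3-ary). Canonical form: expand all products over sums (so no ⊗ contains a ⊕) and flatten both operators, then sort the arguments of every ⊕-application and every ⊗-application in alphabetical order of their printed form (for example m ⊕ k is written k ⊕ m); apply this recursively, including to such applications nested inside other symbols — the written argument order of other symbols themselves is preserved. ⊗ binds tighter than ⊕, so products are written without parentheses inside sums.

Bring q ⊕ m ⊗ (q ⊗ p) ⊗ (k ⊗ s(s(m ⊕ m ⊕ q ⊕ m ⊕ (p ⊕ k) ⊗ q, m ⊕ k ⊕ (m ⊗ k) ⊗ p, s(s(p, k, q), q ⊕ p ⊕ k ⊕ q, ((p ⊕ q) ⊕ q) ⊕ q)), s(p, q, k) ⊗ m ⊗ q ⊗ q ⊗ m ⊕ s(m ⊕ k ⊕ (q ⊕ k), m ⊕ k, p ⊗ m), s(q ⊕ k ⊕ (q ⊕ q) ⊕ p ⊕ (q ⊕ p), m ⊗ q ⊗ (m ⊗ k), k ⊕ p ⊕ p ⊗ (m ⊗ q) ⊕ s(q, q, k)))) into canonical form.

Answer: k ⊗ m ⊗ p ⊗ q ⊗ s(s(k ⊗ q ⊕ m ⊕ m ⊕ m ⊕ p ⊗ q ⊕ q, k ⊕ k ⊗ m ⊗ p ⊕ m, s(s(p, k, q), k ⊕ p ⊕ q ⊕ q, p ⊕ q ⊕ q ⊕ q)), m ⊗ m ⊗ q ⊗ q ⊗ s(p, q, k) ⊕ s(k ⊕ k ⊕ m ⊕ q, k ⊕ m, m ⊗ p), s(k ⊕ p ⊕ p ⊕ q ⊕ q ⊕ q ⊕ q, k ⊗ m ⊗ m ⊗ q, k ⊕ m ⊗ p ⊗ q ⊕ p ⊕ s(q, q, k))) ⊕ q

Derivation:
Expand:  q ⊕ k ⊗ m ⊗ p ⊗ q ⊗ s(s(k ⊗ q ⊕ m ⊕ m ⊕ m ⊕ p ⊗ q ⊕ q, k ⊕ k ⊗ m ⊗ p ⊕ m, s(s(p, k, q), k ⊕ p ⊕ q ⊕ q, p ⊕ q ⊕ q ⊕ q)), m ⊗ m ⊗ q ⊗ q ⊗ s(p, q, k) ⊕ s(k ⊕ k ⊕ m ⊕ q, k ⊕ m, m ⊗ p), s(k ⊕ p ⊕ p ⊕ q ⊕ q ⊕ q ⊕ q, k ⊗ m ⊗ m ⊗ q, k ⊕ m ⊗ p ⊗ q ⊕ p ⊕ s(q, q, k)))
Sort:  k ⊗ m ⊗ p ⊗ q ⊗ s(s(k ⊗ q ⊕ m ⊕ m ⊕ m ⊕ p ⊗ q ⊕ q, k ⊕ k ⊗ m ⊗ p ⊕ m, s(s(p, k, q), k ⊕ p ⊕ q ⊕ q, p ⊕ q ⊕ q ⊕ q)), m ⊗ m ⊗ q ⊗ q ⊗ s(p, q, k) ⊕ s(k ⊕ k ⊕ m ⊕ q, k ⊕ m, m ⊗ p), s(k ⊕ p ⊕ p ⊕ q ⊕ q ⊕ q ⊕ q, k ⊗ m ⊗ m ⊗ q, k ⊕ m ⊗ p ⊗ q ⊕ p ⊕ s(q, q, k))) ⊕ q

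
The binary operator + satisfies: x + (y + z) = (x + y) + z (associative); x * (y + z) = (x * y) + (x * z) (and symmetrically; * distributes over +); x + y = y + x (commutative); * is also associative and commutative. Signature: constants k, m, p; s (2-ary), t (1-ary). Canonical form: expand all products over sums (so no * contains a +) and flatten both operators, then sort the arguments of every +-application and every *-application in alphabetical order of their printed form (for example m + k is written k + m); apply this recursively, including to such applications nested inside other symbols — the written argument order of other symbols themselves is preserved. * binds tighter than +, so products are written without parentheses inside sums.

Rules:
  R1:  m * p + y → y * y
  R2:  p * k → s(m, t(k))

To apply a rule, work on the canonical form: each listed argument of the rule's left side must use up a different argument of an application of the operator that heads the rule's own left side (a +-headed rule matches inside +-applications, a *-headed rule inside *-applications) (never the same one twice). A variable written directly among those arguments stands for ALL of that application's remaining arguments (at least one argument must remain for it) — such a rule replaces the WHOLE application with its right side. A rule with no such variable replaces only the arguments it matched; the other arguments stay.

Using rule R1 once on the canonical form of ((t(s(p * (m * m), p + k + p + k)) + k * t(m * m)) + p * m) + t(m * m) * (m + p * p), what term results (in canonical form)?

Answer: k * k * t(m * m) * t(m * m) + k * m * t(m * m) * t(m * m) + k * m * t(m * m) * t(m * m) + k * p * p * t(m * m) * t(m * m) + k * p * p * t(m * m) * t(m * m) + k * t(m * m) * t(s(m * m * p, k + k + p + p)) + k * t(m * m) * t(s(m * m * p, k + k + p + p)) + m * m * t(m * m) * t(m * m) + m * p * p * t(m * m) * t(m * m) + m * p * p * t(m * m) * t(m * m) + m * t(m * m) * t(s(m * m * p, k + k + p + p)) + m * t(m * m) * t(s(m * m * p, k + k + p + p)) + p * p * p * p * t(m * m) * t(m * m) + p * p * t(m * m) * t(s(m * m * p, k + k + p + p)) + p * p * t(m * m) * t(s(m * m * p, k + k + p + p)) + t(s(m * m * p, k + k + p + p)) * t(s(m * m * p, k + k + p + p))

Derivation:
Canonical form:  k * t(m * m) + m * p + m * t(m * m) + p * p * t(m * m) + t(s(m * m * p, k + k + p + p))
Match R1:  consume m * p;  y := k * t(m * m) + m * t(m * m) + p * p * t(m * m) + t(s(m * m * p, k + k + p + p))
Every leftover argument binds to the variable; the entire application is replaced.
New term:  k * k * t(m * m) * t(m * m) + k * m * t(m * m) * t(m * m) + k * m * t(m * m) * t(m * m) + k * p * p * t(m * m) * t(m * m) + k * p * p * t(m * m) * t(m * m) + k * t(m * m) * t(s(m * m * p, k + k + p + p)) + k * t(m * m) * t(s(m * m * p, k + k + p + p)) + m * m * t(m * m) * t(m * m) + m * p * p * t(m * m) * t(m * m) + m * p * p * t(m * m) * t(m * m) + m * t(m * m) * t(s(m * m * p, k + k + p + p)) + m * t(m * m) * t(s(m * m * p, k + k + p + p)) + p * p * p * p * t(m * m) * t(m * m) + p * p * t(m * m) * t(s(m * m * p, k + k + p + p)) + p * p * t(m * m) * t(s(m * m * p, k + k + p + p)) + t(s(m * m * p, k + k + p + p)) * t(s(m * m * p, k + k + p + p))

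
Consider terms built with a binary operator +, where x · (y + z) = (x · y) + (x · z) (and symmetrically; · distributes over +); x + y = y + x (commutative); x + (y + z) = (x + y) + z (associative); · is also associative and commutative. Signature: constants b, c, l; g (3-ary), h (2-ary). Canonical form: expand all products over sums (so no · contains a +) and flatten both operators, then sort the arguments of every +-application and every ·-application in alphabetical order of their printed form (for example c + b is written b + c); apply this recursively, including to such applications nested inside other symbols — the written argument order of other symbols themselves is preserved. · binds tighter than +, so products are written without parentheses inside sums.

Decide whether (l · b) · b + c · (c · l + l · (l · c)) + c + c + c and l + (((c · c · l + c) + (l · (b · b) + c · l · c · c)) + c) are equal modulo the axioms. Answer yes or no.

Left:  (l · b) · b + c · (c · l + l · (l · c)) + c + c + c
  Distribute:  b · b · l + c · c · l + c · c · l · l + c + c + c
  Sort arguments:  b · b · l + c + c + c + c · c · l + c · c · l · l
Right:  l + (((c · c · l + c) + (l · (b · b) + c · l · c · c)) + c)
  Un-nest:  l + c · c · l + c + b · b · l + c · c · c · l + c
  Sort arguments:  b · b · l + c + c + c · c · c · l + c · c · l + l

Answer: no — b · b · l + c + c + c + c · c · l + c · c · l · l vs b · b · l + c + c + c · c · c · l + c · c · l + l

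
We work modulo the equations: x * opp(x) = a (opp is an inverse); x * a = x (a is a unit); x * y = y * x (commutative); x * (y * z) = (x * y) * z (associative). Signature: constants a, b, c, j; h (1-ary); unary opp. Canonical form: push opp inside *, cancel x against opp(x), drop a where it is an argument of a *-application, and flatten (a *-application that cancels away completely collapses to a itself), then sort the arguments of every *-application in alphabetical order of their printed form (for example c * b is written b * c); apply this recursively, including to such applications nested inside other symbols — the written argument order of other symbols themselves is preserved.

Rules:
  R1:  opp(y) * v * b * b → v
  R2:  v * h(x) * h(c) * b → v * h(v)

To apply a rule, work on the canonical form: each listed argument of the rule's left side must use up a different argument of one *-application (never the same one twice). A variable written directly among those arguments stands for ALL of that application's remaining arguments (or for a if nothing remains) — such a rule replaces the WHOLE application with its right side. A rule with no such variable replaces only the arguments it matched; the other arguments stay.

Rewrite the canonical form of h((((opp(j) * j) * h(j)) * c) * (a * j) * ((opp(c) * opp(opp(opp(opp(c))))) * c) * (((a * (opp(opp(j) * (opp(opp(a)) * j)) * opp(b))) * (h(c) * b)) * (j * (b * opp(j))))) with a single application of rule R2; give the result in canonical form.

Canonical form:  h(b * c * c * h(c) * h(j) * j)
Apply R2:  consuming b, h(c), h(j);  v := c * c * j, x := j
The variable takes the whole remainder — replace the entire application.
New term:  h(c * c * h(c * c * j) * j)

Answer: h(c * c * h(c * c * j) * j)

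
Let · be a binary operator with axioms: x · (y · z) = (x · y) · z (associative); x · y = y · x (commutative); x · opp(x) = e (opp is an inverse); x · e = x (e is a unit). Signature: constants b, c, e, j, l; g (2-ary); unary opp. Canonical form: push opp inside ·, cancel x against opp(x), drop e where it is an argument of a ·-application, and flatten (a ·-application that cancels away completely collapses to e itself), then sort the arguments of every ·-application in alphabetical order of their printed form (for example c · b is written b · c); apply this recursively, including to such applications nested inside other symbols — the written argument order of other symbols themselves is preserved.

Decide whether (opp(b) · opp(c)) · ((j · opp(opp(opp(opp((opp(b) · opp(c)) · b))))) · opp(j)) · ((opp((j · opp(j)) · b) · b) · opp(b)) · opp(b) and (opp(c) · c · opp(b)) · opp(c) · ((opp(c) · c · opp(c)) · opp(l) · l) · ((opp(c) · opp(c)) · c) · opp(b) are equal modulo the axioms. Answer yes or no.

Left:  (opp(b) · opp(c)) · ((j · opp(opp(opp(opp((opp(b) · opp(c)) · b))))) · opp(j)) · ((opp((j · opp(j)) · b) · b) · opp(b)) · opp(b)
  Push opp inside:  distribute opp over · and collapse double opp
  Cancel inverse pairs:  j cancels
  Collect terms:  opp(b) · opp(b) · opp(b) · opp(c) · opp(c)
Right:  (opp(c) · c · opp(b)) · opp(c) · ((opp(c) · c · opp(c)) · opp(l) · l) · ((opp(c) · opp(c)) · c) · opp(b)
  Inverses cancel:  l cancels
  Collect:  opp(c) · opp(c) · opp(c) · opp(b) · opp(b)
  Order the arguments:  opp(b) · opp(b) · opp(c) · opp(c) · opp(c)

Answer: no — opp(b) · opp(b) · opp(b) · opp(c) · opp(c) vs opp(b) · opp(b) · opp(c) · opp(c) · opp(c)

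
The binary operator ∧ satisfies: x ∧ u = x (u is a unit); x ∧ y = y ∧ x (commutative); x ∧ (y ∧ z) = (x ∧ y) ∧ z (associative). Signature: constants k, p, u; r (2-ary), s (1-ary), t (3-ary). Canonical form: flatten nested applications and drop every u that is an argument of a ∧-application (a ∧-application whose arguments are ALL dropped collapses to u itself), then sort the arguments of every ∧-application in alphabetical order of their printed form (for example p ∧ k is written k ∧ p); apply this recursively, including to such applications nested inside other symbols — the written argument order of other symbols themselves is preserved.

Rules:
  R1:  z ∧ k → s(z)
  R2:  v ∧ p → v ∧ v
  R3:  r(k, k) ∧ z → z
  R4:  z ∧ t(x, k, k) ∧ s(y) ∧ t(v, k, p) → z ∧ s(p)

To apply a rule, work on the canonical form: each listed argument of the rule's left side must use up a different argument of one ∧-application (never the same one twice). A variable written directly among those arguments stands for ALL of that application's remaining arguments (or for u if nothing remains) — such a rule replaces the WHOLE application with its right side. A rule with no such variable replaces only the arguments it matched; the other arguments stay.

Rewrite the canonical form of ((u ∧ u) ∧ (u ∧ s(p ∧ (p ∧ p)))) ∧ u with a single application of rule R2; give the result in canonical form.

Answer: s(p ∧ p ∧ p ∧ p)

Derivation:
Canonical form:  s(p ∧ p ∧ p)
Match R2:  consume p;  v := p ∧ p
The variable takes the whole remainder — replace the entire application.
Result:  s(p ∧ p ∧ p ∧ p)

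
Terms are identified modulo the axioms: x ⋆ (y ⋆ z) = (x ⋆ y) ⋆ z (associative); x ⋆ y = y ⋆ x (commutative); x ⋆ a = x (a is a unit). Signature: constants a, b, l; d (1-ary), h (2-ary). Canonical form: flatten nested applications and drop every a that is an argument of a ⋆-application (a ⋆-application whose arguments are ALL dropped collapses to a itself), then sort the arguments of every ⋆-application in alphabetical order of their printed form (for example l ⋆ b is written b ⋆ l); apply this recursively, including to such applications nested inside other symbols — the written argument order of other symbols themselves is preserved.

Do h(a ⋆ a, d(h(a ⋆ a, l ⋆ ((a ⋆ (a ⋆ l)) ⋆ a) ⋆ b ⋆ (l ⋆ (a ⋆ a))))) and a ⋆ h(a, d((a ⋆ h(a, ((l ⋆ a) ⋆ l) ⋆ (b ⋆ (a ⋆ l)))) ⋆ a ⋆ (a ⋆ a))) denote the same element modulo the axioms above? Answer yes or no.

Answer: yes — both canonical forms are h(a, d(h(a, b ⋆ l ⋆ l ⋆ l)))

Derivation:
Left:  h(a ⋆ a, d(h(a ⋆ a, l ⋆ ((a ⋆ (a ⋆ l)) ⋆ a) ⋆ b ⋆ (l ⋆ (a ⋆ a)))))
  Descend into:  l ⋆ ((a ⋆ (a ⋆ l)) ⋆ a) ⋆ b ⋆ (l ⋆ (a ⋆ a))
  Merge nested applications:  l ⋆ a ⋆ a ⋆ l ⋆ a ⋆ b ⋆ l ⋆ a ⋆ a
  Drop the unit:  drop a (×5)
  Order the arguments:  b ⋆ l ⋆ l ⋆ l
  Reassemble:  h(a, d(h(a, b ⋆ l ⋆ l ⋆ l)))
Right:  a ⋆ h(a, d((a ⋆ h(a, ((l ⋆ a) ⋆ l) ⋆ (b ⋆ (a ⋆ l)))) ⋆ a ⋆ (a ⋆ a)))
  Inside:  h(a, d((a ⋆ h(a, ((l ⋆ a) ⋆ l) ⋆ (b ⋆ (a ⋆ l)))) ⋆ a ⋆ (a ⋆ a)))  →  h(a, d(h(a, b ⋆ l ⋆ l ⋆ l)))
  Drop the unit:  drop a
  Sort arguments:  h(a, d(h(a, b ⋆ l ⋆ l ⋆ l)))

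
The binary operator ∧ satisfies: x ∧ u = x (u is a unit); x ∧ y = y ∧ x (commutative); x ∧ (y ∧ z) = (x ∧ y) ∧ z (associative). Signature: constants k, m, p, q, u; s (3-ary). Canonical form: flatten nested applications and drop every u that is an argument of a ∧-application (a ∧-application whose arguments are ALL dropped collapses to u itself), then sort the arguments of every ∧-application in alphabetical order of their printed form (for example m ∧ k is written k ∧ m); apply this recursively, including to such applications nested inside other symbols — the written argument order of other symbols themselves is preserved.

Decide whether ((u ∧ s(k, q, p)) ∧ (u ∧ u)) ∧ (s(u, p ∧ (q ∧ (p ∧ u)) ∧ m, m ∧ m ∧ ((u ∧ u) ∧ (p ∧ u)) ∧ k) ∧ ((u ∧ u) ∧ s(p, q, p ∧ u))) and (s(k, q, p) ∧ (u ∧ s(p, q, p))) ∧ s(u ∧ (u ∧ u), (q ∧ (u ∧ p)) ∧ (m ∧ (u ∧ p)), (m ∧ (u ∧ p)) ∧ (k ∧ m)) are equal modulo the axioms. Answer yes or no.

Left:  ((u ∧ s(k, q, p)) ∧ (u ∧ u)) ∧ (s(u, p ∧ (q ∧ (p ∧ u)) ∧ m, m ∧ m ∧ ((u ∧ u) ∧ (p ∧ u)) ∧ k) ∧ ((u ∧ u) ∧ s(p, q, p ∧ u)))
  Flatten:  u ∧ s(k, q, p) ∧ u ∧ u ∧ s(u, p ∧ (q ∧ (p ∧ u)) ∧ m, m ∧ m ∧ ((u ∧ u) ∧ (p ∧ u)) ∧ k) ∧ u ∧ u ∧ s(p, q, p ∧ u)
  Simplify inside:  s(u, p ∧ (q ∧ (p ∧ u)) ∧ m, m ∧ m ∧ ((u ∧ u) ∧ (p ∧ u)) ∧ k)  →  s(u, m ∧ p ∧ p ∧ q, k ∧ m ∧ m ∧ p)
  Simplify inside:  s(p, q, p ∧ u)  →  s(p, q, p)
  Drop the unit:  drop u (×5)
  Sort arguments:  s(k, q, p) ∧ s(p, q, p) ∧ s(u, m ∧ p ∧ p ∧ q, k ∧ m ∧ m ∧ p)
Right:  (s(k, q, p) ∧ (u ∧ s(p, q, p))) ∧ s(u ∧ (u ∧ u), (q ∧ (u ∧ p)) ∧ (m ∧ (u ∧ p)), (m ∧ (u ∧ p)) ∧ (k ∧ m))
  Un-nest:  s(k, q, p) ∧ u ∧ s(p, q, p) ∧ s(u ∧ (u ∧ u), (q ∧ (u ∧ p)) ∧ (m ∧ (u ∧ p)), (m ∧ (u ∧ p)) ∧ (k ∧ m))
  Simplify inside:  s(u ∧ (u ∧ u), (q ∧ (u ∧ p)) ∧ (m ∧ (u ∧ p)), (m ∧ (u ∧ p)) ∧ (k ∧ m))  →  s(u, m ∧ p ∧ p ∧ q, k ∧ m ∧ m ∧ p)
  Unit:  drop u
  Order the arguments:  s(k, q, p) ∧ s(p, q, p) ∧ s(u, m ∧ p ∧ p ∧ q, k ∧ m ∧ m ∧ p)

Answer: yes — both canonical forms are s(k, q, p) ∧ s(p, q, p) ∧ s(u, m ∧ p ∧ p ∧ q, k ∧ m ∧ m ∧ p)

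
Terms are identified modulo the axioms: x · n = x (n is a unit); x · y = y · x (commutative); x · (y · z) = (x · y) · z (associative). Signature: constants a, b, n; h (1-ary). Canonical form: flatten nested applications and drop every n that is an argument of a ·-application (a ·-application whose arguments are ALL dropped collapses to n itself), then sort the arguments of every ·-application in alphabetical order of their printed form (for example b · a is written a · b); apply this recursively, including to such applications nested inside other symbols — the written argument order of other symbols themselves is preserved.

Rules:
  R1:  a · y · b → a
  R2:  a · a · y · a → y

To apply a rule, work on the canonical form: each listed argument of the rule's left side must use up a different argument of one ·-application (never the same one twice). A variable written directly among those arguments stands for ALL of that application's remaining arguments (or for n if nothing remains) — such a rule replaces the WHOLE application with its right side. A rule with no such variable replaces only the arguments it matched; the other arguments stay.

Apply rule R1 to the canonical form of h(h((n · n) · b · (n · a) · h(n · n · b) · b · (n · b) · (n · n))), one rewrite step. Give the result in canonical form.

Answer: h(h(a))

Derivation:
Canonical form:  h(h(a · b · b · b · h(b)))
R1 matches:  uses a, b;  y := b · b · h(b)
Every leftover argument binds to the variable; the entire application is replaced.
Giving:  h(h(a))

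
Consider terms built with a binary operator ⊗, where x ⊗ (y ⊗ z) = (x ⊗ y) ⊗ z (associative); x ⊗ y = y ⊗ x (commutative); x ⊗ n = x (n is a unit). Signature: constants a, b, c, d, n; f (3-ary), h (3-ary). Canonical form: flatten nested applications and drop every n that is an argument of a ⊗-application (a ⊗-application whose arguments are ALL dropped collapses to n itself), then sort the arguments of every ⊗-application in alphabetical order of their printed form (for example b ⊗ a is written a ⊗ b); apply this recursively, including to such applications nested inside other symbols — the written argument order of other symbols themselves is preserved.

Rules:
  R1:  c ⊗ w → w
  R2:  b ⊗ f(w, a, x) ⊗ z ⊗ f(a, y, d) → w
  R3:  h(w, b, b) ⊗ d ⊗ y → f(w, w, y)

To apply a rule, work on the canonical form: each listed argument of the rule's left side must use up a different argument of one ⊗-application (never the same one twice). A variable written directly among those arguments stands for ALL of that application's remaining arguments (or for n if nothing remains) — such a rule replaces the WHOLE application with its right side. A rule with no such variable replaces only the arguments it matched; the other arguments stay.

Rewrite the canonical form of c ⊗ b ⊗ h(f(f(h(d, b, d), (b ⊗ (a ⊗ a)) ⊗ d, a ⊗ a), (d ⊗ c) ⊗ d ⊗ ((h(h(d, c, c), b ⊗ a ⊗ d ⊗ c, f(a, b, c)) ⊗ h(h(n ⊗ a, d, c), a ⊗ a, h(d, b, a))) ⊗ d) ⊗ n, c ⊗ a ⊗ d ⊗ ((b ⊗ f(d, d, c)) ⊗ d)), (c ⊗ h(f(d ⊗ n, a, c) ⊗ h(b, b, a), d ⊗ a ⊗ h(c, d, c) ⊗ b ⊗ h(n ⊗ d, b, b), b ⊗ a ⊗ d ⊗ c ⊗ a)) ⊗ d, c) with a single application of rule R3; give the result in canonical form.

Answer: b ⊗ c ⊗ h(f(f(h(d, b, d), a ⊗ a ⊗ b ⊗ d, a ⊗ a), c ⊗ d ⊗ d ⊗ d ⊗ h(h(a, d, c), a ⊗ a, h(d, b, a)) ⊗ h(h(d, c, c), a ⊗ b ⊗ c ⊗ d, f(a, b, c)), a ⊗ b ⊗ c ⊗ d ⊗ d ⊗ f(d, d, c)), c ⊗ d ⊗ h(f(d, a, c) ⊗ h(b, b, a), f(d, d, a ⊗ b ⊗ h(c, d, c)), a ⊗ a ⊗ b ⊗ c ⊗ d), c)

Derivation:
Canonical form:  b ⊗ c ⊗ h(f(f(h(d, b, d), a ⊗ a ⊗ b ⊗ d, a ⊗ a), c ⊗ d ⊗ d ⊗ d ⊗ h(h(a, d, c), a ⊗ a, h(d, b, a)) ⊗ h(h(d, c, c), a ⊗ b ⊗ c ⊗ d, f(a, b, c)), a ⊗ b ⊗ c ⊗ d ⊗ d ⊗ f(d, d, c)), c ⊗ d ⊗ h(f(d, a, c) ⊗ h(b, b, a), a ⊗ b ⊗ d ⊗ h(c, d, c) ⊗ h(d, b, b), a ⊗ a ⊗ b ⊗ c ⊗ d), c)
Apply R3:  consuming d, h(d, b, b);  w := d, y := a ⊗ b ⊗ h(c, d, c)
The variable takes the whole remainder — replace the entire application.
New term:  b ⊗ c ⊗ h(f(f(h(d, b, d), a ⊗ a ⊗ b ⊗ d, a ⊗ a), c ⊗ d ⊗ d ⊗ d ⊗ h(h(a, d, c), a ⊗ a, h(d, b, a)) ⊗ h(h(d, c, c), a ⊗ b ⊗ c ⊗ d, f(a, b, c)), a ⊗ b ⊗ c ⊗ d ⊗ d ⊗ f(d, d, c)), c ⊗ d ⊗ h(f(d, a, c) ⊗ h(b, b, a), f(d, d, a ⊗ b ⊗ h(c, d, c)), a ⊗ a ⊗ b ⊗ c ⊗ d), c)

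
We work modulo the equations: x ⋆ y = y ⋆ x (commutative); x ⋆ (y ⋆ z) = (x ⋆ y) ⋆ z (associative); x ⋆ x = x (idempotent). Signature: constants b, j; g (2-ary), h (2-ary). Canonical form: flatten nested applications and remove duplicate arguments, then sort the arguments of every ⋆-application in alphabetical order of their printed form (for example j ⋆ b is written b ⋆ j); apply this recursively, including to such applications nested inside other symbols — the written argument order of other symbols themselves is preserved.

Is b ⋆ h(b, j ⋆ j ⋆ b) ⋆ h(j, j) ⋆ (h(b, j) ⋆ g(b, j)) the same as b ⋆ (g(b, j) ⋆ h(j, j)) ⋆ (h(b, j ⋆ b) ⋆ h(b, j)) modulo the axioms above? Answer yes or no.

Answer: yes — both canonical forms are b ⋆ g(b, j) ⋆ h(b, b ⋆ j) ⋆ h(b, j) ⋆ h(j, j)

Derivation:
Left:  b ⋆ h(b, j ⋆ j ⋆ b) ⋆ h(j, j) ⋆ (h(b, j) ⋆ g(b, j))
  Un-nest:  b ⋆ h(b, j ⋆ j ⋆ b) ⋆ h(j, j) ⋆ h(b, j) ⋆ g(b, j)
  Inside:  h(b, j ⋆ j ⋆ b)  →  h(b, b ⋆ j)
  Order the arguments:  b ⋆ g(b, j) ⋆ h(b, b ⋆ j) ⋆ h(b, j) ⋆ h(j, j)
Right:  b ⋆ (g(b, j) ⋆ h(j, j)) ⋆ (h(b, j ⋆ b) ⋆ h(b, j))
  Merge nested applications:  b ⋆ g(b, j) ⋆ h(j, j) ⋆ h(b, j ⋆ b) ⋆ h(b, j)
  Canonicalize subterm:  h(b, j ⋆ b)  →  h(b, b ⋆ j)
  Sort:  b ⋆ g(b, j) ⋆ h(b, b ⋆ j) ⋆ h(b, j) ⋆ h(j, j)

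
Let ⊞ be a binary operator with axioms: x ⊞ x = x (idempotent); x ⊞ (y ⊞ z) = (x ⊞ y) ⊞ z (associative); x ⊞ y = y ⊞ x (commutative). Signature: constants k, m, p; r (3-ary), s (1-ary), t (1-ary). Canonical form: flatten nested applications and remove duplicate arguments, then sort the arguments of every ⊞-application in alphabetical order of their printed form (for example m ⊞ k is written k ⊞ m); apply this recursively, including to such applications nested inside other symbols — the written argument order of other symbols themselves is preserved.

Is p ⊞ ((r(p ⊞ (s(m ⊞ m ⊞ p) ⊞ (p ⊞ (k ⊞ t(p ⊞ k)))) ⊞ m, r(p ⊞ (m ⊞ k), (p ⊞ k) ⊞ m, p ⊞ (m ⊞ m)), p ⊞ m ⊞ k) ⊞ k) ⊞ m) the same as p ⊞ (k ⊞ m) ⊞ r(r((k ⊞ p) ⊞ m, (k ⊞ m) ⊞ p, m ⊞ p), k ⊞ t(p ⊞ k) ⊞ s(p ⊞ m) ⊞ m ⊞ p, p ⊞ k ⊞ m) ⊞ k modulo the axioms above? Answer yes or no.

Left:  p ⊞ ((r(p ⊞ (s(m ⊞ m ⊞ p) ⊞ (p ⊞ (k ⊞ t(p ⊞ k)))) ⊞ m, r(p ⊞ (m ⊞ k), (p ⊞ k) ⊞ m, p ⊞ (m ⊞ m)), p ⊞ m ⊞ k) ⊞ k) ⊞ m)
  Un-nest:  p ⊞ r(p ⊞ (s(m ⊞ m ⊞ p) ⊞ (p ⊞ (k ⊞ t(p ⊞ k)))) ⊞ m, r(p ⊞ (m ⊞ k), (p ⊞ k) ⊞ m, p ⊞ (m ⊞ m)), p ⊞ m ⊞ k) ⊞ k ⊞ m
  Canonicalize subterm:  r(p ⊞ (s(m ⊞ m ⊞ p) ⊞ (p ⊞ (k ⊞ t(p ⊞ k)))) ⊞ m, r(p ⊞ (m ⊞ k), (p ⊞ k) ⊞ m, p ⊞ (m ⊞ m)), p ⊞ m ⊞ k)  →  r(k ⊞ m ⊞ p ⊞ s(m ⊞ p) ⊞ t(k ⊞ p), r(k ⊞ m ⊞ p, k ⊞ m ⊞ p, m ⊞ p), k ⊞ m ⊞ p)
  Order the arguments:  k ⊞ m ⊞ p ⊞ r(k ⊞ m ⊞ p ⊞ s(m ⊞ p) ⊞ t(k ⊞ p), r(k ⊞ m ⊞ p, k ⊞ m ⊞ p, m ⊞ p), k ⊞ m ⊞ p)
Right:  p ⊞ (k ⊞ m) ⊞ r(r((k ⊞ p) ⊞ m, (k ⊞ m) ⊞ p, m ⊞ p), k ⊞ t(p ⊞ k) ⊞ s(p ⊞ m) ⊞ m ⊞ p, p ⊞ k ⊞ m) ⊞ k
  Flatten:  p ⊞ k ⊞ m ⊞ r(r((k ⊞ p) ⊞ m, (k ⊞ m) ⊞ p, m ⊞ p), k ⊞ t(p ⊞ k) ⊞ s(p ⊞ m) ⊞ m ⊞ p, p ⊞ k ⊞ m) ⊞ k
  Inside:  r(r((k ⊞ p) ⊞ m, (k ⊞ m) ⊞ p, m ⊞ p), k ⊞ t(p ⊞ k) ⊞ s(p ⊞ m) ⊞ m ⊞ p, p ⊞ k ⊞ m)  →  r(r(k ⊞ m ⊞ p, k ⊞ m ⊞ p, m ⊞ p), k ⊞ m ⊞ p ⊞ s(m ⊞ p) ⊞ t(k ⊞ p), k ⊞ m ⊞ p)
  Deduplicate:  drop duplicate k
  Order the arguments:  k ⊞ m ⊞ p ⊞ r(r(k ⊞ m ⊞ p, k ⊞ m ⊞ p, m ⊞ p), k ⊞ m ⊞ p ⊞ s(m ⊞ p) ⊞ t(k ⊞ p), k ⊞ m ⊞ p)

Answer: no — k ⊞ m ⊞ p ⊞ r(k ⊞ m ⊞ p ⊞ s(m ⊞ p) ⊞ t(k ⊞ p), r(k ⊞ m ⊞ p, k ⊞ m ⊞ p, m ⊞ p), k ⊞ m ⊞ p) vs k ⊞ m ⊞ p ⊞ r(r(k ⊞ m ⊞ p, k ⊞ m ⊞ p, m ⊞ p), k ⊞ m ⊞ p ⊞ s(m ⊞ p) ⊞ t(k ⊞ p), k ⊞ m ⊞ p)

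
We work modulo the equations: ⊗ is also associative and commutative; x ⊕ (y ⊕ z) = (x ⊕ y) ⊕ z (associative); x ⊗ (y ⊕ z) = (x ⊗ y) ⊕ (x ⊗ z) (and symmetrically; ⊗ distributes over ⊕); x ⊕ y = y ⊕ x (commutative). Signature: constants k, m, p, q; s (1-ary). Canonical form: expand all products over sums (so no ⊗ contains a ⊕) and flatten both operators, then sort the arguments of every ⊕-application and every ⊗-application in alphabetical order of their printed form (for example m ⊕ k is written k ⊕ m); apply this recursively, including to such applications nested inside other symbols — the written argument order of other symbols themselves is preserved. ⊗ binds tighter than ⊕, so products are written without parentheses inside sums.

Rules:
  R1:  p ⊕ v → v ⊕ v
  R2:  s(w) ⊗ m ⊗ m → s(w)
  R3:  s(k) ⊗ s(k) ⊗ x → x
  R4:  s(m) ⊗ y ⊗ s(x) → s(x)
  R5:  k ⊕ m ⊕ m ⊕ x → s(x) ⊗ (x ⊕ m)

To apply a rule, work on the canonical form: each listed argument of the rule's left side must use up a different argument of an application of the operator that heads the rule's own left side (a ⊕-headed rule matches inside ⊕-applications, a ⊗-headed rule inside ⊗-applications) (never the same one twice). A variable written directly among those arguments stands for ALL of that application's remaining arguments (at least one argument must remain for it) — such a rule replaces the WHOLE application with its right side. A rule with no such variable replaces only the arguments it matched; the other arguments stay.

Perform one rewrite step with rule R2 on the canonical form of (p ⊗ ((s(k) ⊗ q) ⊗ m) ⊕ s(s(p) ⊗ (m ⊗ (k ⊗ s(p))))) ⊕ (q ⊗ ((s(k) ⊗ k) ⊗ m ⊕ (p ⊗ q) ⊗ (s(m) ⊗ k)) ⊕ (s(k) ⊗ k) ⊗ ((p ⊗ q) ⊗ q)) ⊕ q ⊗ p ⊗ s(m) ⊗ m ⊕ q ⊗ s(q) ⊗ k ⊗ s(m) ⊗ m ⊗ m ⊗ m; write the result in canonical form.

Answer: k ⊗ m ⊗ q ⊗ s(k) ⊕ k ⊗ m ⊗ q ⊗ s(m) ⊗ s(q) ⊕ k ⊗ p ⊗ q ⊗ q ⊗ s(k) ⊕ k ⊗ p ⊗ q ⊗ q ⊗ s(m) ⊕ m ⊗ p ⊗ q ⊗ s(k) ⊕ m ⊗ p ⊗ q ⊗ s(m) ⊕ s(k ⊗ m ⊗ s(p) ⊗ s(p))

Derivation:
Canonical form:  k ⊗ m ⊗ m ⊗ m ⊗ q ⊗ s(m) ⊗ s(q) ⊕ k ⊗ m ⊗ q ⊗ s(k) ⊕ k ⊗ p ⊗ q ⊗ q ⊗ s(k) ⊕ k ⊗ p ⊗ q ⊗ q ⊗ s(m) ⊕ m ⊗ p ⊗ q ⊗ s(k) ⊕ m ⊗ p ⊗ q ⊗ s(m) ⊕ s(k ⊗ m ⊗ s(p) ⊗ s(p))
Match R2:  consume m, m, s(m);  w := m
Result:  k ⊗ m ⊗ q ⊗ s(k) ⊕ k ⊗ m ⊗ q ⊗ s(m) ⊗ s(q) ⊕ k ⊗ p ⊗ q ⊗ q ⊗ s(k) ⊕ k ⊗ p ⊗ q ⊗ q ⊗ s(m) ⊕ m ⊗ p ⊗ q ⊗ s(k) ⊕ m ⊗ p ⊗ q ⊗ s(m) ⊕ s(k ⊗ m ⊗ s(p) ⊗ s(p))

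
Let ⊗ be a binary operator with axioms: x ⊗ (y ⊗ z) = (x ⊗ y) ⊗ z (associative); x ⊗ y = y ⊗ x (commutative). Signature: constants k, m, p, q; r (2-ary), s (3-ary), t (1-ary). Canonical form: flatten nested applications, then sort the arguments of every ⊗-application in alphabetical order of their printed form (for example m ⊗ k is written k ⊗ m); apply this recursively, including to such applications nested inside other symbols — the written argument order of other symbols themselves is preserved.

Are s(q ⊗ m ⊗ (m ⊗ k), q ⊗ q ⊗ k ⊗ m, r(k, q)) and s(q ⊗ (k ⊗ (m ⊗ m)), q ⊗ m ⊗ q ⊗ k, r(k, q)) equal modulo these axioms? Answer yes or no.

Answer: yes — both canonical forms are s(k ⊗ m ⊗ m ⊗ q, k ⊗ m ⊗ q ⊗ q, r(k, q))

Derivation:
Left:  s(q ⊗ m ⊗ (m ⊗ k), q ⊗ q ⊗ k ⊗ m, r(k, q))
  Focus inside:  q ⊗ m ⊗ (m ⊗ k)
  Un-nest:  q ⊗ m ⊗ m ⊗ k
  Sort arguments:  k ⊗ m ⊗ m ⊗ q
  Rebuild:  s(k ⊗ m ⊗ m ⊗ q, k ⊗ m ⊗ q ⊗ q, r(k, q))
Right:  s(q ⊗ (k ⊗ (m ⊗ m)), q ⊗ m ⊗ q ⊗ k, r(k, q))
  Work inside:  q ⊗ (k ⊗ (m ⊗ m))
  Un-nest:  q ⊗ k ⊗ m ⊗ m
  Sort:  k ⊗ m ⊗ m ⊗ q
  Put back:  s(k ⊗ m ⊗ m ⊗ q, k ⊗ m ⊗ q ⊗ q, r(k, q))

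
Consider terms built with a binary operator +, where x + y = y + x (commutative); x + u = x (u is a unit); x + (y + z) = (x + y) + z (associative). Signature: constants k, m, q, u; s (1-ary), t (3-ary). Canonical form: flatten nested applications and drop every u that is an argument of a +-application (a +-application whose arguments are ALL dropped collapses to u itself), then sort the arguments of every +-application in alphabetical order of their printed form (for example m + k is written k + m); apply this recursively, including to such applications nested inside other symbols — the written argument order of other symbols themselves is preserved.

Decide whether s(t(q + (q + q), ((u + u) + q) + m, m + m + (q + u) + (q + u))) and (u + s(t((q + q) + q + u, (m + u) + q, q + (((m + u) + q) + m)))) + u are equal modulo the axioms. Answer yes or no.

Answer: yes — both canonical forms are s(t(q + q + q, m + q, m + m + q + q))

Derivation:
Left:  s(t(q + (q + q), ((u + u) + q) + m, m + m + (q + u) + (q + u)))
  Work inside:  m + m + (q + u) + (q + u)
  Un-nest:  m + m + q + u + q + u
  Unit:  drop u (×2)
  Order the arguments:  m + m + q + q
  Reassemble:  s(t(q + q + q, m + q, m + m + q + q))
Right:  (u + s(t((q + q) + q + u, (m + u) + q, q + (((m + u) + q) + m)))) + u
  Un-nest:  u + s(t((q + q) + q + u, (m + u) + q, q + (((m + u) + q) + m))) + u
  Simplify inside:  s(t((q + q) + q + u, (m + u) + q, q + (((m + u) + q) + m)))  →  s(t(q + q + q, m + q, m + m + q + q))
  Unit:  drop u (×2)
  Sort:  s(t(q + q + q, m + q, m + m + q + q))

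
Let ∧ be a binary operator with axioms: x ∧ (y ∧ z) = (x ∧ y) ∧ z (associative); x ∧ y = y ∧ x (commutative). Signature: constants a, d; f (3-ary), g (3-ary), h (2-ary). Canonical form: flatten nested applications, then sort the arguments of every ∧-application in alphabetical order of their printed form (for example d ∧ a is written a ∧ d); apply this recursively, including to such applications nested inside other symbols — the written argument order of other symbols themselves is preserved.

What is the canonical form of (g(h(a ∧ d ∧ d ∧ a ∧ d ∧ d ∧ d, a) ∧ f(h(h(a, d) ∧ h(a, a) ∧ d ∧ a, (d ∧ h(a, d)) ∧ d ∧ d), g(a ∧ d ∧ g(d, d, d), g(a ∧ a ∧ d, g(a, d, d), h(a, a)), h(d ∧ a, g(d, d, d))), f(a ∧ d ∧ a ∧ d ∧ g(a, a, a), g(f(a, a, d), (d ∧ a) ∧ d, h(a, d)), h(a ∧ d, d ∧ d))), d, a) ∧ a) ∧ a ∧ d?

Answer: a ∧ a ∧ d ∧ g(f(h(a ∧ d ∧ h(a, a) ∧ h(a, d), d ∧ d ∧ d ∧ h(a, d)), g(a ∧ d ∧ g(d, d, d), g(a ∧ a ∧ d, g(a, d, d), h(a, a)), h(a ∧ d, g(d, d, d))), f(a ∧ a ∧ d ∧ d ∧ g(a, a, a), g(f(a, a, d), a ∧ d ∧ d, h(a, d)), h(a ∧ d, d ∧ d))) ∧ h(a ∧ a ∧ d ∧ d ∧ d ∧ d ∧ d, a), d, a)

Derivation:
Flatten:  g(h(a ∧ d ∧ d ∧ a ∧ d ∧ d ∧ d, a) ∧ f(h(h(a, d) ∧ h(a, a) ∧ d ∧ a, (d ∧ h(a, d)) ∧ d ∧ d), g(a ∧ d ∧ g(d, d, d), g(a ∧ a ∧ d, g(a, d, d), h(a, a)), h(d ∧ a, g(d, d, d))), f(a ∧ d ∧ a ∧ d ∧ g(a, a, a), g(f(a, a, d), (d ∧ a) ∧ d, h(a, d)), h(a ∧ d, d ∧ d))), d, a) ∧ a ∧ a ∧ d
Inside:  g(h(a ∧ d ∧ d ∧ a ∧ d ∧ d ∧ d, a) ∧ f(h(h(a, d) ∧ h(a, a) ∧ d ∧ a, (d ∧ h(a, d)) ∧ d ∧ d), g(a ∧ d ∧ g(d, d, d), g(a ∧ a ∧ d, g(a, d, d), h(a, a)), h(d ∧ a, g(d, d, d))), f(a ∧ d ∧ a ∧ d ∧ g(a, a, a), g(f(a, a, d), (d ∧ a) ∧ d, h(a, d)), h(a ∧ d, d ∧ d))), d, a)  →  g(f(h(a ∧ d ∧ h(a, a) ∧ h(a, d), d ∧ d ∧ d ∧ h(a, d)), g(a ∧ d ∧ g(d, d, d), g(a ∧ a ∧ d, g(a, d, d), h(a, a)), h(a ∧ d, g(d, d, d))), f(a ∧ a ∧ d ∧ d ∧ g(a, a, a), g(f(a, a, d), a ∧ d ∧ d, h(a, d)), h(a ∧ d, d ∧ d))) ∧ h(a ∧ a ∧ d ∧ d ∧ d ∧ d ∧ d, a), d, a)
Order the arguments:  a ∧ a ∧ d ∧ g(f(h(a ∧ d ∧ h(a, a) ∧ h(a, d), d ∧ d ∧ d ∧ h(a, d)), g(a ∧ d ∧ g(d, d, d), g(a ∧ a ∧ d, g(a, d, d), h(a, a)), h(a ∧ d, g(d, d, d))), f(a ∧ a ∧ d ∧ d ∧ g(a, a, a), g(f(a, a, d), a ∧ d ∧ d, h(a, d)), h(a ∧ d, d ∧ d))) ∧ h(a ∧ a ∧ d ∧ d ∧ d ∧ d ∧ d, a), d, a)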